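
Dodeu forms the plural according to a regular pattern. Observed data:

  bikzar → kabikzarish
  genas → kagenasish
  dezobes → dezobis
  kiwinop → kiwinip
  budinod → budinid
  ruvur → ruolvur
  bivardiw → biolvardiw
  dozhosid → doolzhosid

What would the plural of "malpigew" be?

malpigiw

genas and dezobes both end in -s yet inflect differently (kagenasish, dezobis), so the final letter is not what conditions the rule; the last vowel is.
"malpigew" has last vowel 'e'. The one such stem in the data (dezobes → dezobis) changes the last vowel to 'i' (as do kiwinop, budinod), so the same rule applies.
The other patterns: stems whose last vowel is 'a' add ka- … -ish around the stem; stems whose last vowel is 'i' or 'u' insert -ol- after the first vowel.
So malpigew → malpigiw.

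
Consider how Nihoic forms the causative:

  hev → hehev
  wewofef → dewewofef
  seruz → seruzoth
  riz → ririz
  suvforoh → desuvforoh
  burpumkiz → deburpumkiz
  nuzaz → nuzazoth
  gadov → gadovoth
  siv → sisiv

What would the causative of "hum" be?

huhum

"hum" has 1 vowel. The stems with 1 vowel (riz → ririz, hev → hehev, siv → sisiv) repeat the first consonant+vowel as a prefix.
The other patterns: stems with 2 vowels add -oth; stems with 3 vowels add the prefix de-.
So hum → huhum.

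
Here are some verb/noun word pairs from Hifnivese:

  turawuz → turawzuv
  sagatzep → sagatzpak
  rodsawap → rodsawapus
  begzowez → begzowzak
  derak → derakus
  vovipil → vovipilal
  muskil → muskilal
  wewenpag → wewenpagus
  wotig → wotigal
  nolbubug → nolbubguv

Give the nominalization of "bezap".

bezapus

wotig and wewenpag both end in -g yet inflect differently (wotigal, wewenpagus), so the final letter is not what conditions the rule; the last vowel is.
"bezap" has last vowel 'a'. The stems whose last vowel is 'a' (rodsawap → rodsawapus, wewenpag → wewenpagus, derak → derakus) add -us.
The other patterns: stems whose last vowel is 'i' add -al; stems whose last vowel is 'e' delete the last vowel and add -ak; stems whose last vowel is 'u' delete the last vowel and add -uv.
So bezap → bezapus.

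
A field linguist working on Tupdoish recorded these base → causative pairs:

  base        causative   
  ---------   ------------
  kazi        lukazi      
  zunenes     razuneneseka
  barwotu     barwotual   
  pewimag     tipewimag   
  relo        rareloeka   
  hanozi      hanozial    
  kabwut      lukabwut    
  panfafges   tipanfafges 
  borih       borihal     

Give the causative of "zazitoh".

panfafges and zunenes both end in -s yet inflect differently (tipanfafges, razuneneseka), so the final letter is not what conditions the rule; the first letter is.
"zazitoh" begins with z-. The one such stem in the data (zunenes → razuneneseka) adds ra- … -eka around the stem, so the same rule applies.
So zazitoh → razazitoheka.

razazitoheka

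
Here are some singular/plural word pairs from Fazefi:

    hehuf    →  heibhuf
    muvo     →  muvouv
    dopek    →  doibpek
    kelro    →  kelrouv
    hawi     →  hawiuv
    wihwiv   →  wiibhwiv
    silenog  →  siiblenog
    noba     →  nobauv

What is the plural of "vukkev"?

kelro and silenog both have last vowel 'o' yet inflect differently (kelrouv, siiblenog), so the last vowel is not what conditions the rule; whether the stem ends in a vowel or a consonant is.
"vukkev" ends in a consonant. The stems ending in a consonant (silenog → siiblenog, dopek → doibpek, hehuf → heibhuf) insert -ib- after the first vowel.
The other pattern: stems ending in a vowel add -uv.
So vukkev → vuibkkev.

vuibkkev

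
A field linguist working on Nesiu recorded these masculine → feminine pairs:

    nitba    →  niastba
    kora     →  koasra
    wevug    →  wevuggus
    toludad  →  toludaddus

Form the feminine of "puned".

puneddus

nitba and toludad both have last vowel 'a' yet inflect differently (niastba, toludaddus), so the last vowel is not what conditions the rule; the final letter is.
"puned" ends in -d. The one such stem in the data (toludad → toludaddus) doubles the final consonant and adds -us (as does wevug), so the same rule applies.
So puned → puneddus.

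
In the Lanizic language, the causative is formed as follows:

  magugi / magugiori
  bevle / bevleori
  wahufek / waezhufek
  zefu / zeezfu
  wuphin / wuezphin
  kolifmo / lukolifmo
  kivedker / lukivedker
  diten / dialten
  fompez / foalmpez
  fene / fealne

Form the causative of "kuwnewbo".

lukuwnewbo

wuphin and diten both end in -n yet inflect differently (wuezphin, dialten), so the final letter is not what conditions the rule; the first letter is.
"kuwnewbo" begins with k-. The stems beginning with k- (kolifmo → lukolifmo, kivedker → lukivedker) add the prefix lu-.
The other patterns: stems beginning with b- or m- add -ori; stems beginning with w- or z- insert -ez- after the first vowel; stems beginning with d- or f- insert -al- after the first vowel.
So kuwnewbo → lukuwnewbo.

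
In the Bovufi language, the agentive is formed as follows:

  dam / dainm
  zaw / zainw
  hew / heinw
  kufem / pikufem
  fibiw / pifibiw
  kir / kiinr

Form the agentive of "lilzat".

hew and fibiw both end in -w yet inflect differently (heinw, pifibiw), so the final letter is not what conditions the rule; the number of vowels is.
"lilzat" has 2 vowels. The stems with 2 vowels (fibiw → pifibiw, kufem → pikufem) add the prefix pi-.
So lilzat → pililzat.

pililzat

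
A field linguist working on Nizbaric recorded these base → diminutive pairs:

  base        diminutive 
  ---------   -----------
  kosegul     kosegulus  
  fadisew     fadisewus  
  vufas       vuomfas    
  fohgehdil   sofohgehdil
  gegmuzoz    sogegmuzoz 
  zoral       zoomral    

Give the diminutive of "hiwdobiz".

zoral and kosegul both end in -l yet inflect differently (zoomral, kosegulus), so the final letter is not what conditions the rule; the last vowel is.
"hiwdobiz" has last vowel 'i'. The one such stem in the data (fohgehdil → sofohgehdil) adds the prefix so-, so the same rule applies.
So hiwdobiz → sohiwdobiz.

sohiwdobiz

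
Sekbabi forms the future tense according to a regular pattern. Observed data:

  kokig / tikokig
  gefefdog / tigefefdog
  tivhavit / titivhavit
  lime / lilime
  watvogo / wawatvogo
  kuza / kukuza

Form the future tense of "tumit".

"tumit" ends in a consonant. The stems ending in a consonant (kokig → tikokig, gefefdog → tigefefdog, tivhavit → titivhavit) add the prefix ti-.
The other pattern: stems ending in a vowel repeat the first consonant+vowel as a prefix.
So tumit → titumit.

titumit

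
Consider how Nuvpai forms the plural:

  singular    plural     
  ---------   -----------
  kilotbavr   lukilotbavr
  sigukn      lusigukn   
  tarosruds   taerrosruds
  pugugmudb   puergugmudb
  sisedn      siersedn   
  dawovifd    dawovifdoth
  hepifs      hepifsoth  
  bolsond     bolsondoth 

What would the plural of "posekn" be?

luposekn

sigukn and sisedn both end in -n yet inflect differently (lusigukn, siersedn), so the final letter is not what conditions the rule; the second-to-last letter is.
"posekn" has second-to-last letter 'k'. The one such stem in the data (sigukn → lusigukn) adds the prefix lu-, so the same rule applies.
The other patterns: stems whose second-to-last letter is 'd' insert -er- after the first vowel; stems whose second-to-last letter is 'f' or 'n' add -oth.
So posekn → luposekn.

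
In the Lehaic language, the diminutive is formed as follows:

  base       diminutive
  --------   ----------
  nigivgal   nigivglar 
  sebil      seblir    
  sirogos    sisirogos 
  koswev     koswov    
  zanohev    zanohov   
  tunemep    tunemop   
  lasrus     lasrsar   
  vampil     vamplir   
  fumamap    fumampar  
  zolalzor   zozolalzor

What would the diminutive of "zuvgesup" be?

sirogos and lasrus both end in -s yet inflect differently (sisirogos, lasrsar), so the final letter is not what conditions the rule; the last vowel is.
"zuvgesup" has last vowel 'u'. The one such stem in the data (lasrus → lasrsar) deletes the last vowel and adds -ar (as do fumamap, nigivgal), so the same rule applies.
The other patterns: stems whose last vowel is 'o' repeat the first consonant+vowel as a prefix; stems whose last vowel is 'i' delete the last vowel and add -ir; stems whose last vowel is 'e' change the last vowel to 'o'.
So zuvgesup → zuvgespar.

zuvgespar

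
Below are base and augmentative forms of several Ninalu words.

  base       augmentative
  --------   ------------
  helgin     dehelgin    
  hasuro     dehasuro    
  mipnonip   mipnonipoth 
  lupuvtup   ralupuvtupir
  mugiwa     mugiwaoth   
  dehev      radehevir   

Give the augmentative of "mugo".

"mugo" begins with m-. The stems beginning with m- (mipnonip → mipnonipoth, mugiwa → mugiwaoth) add -oth.
So mugo → mugooth.

mugooth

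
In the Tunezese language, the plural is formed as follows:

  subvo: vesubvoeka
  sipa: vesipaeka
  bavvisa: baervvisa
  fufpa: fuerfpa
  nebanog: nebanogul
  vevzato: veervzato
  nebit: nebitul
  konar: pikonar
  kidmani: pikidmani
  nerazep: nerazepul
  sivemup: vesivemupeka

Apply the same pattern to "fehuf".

"fehuf" begins with f-. The one such stem in the data (fufpa → fuerfpa) inserts -er- after the first vowel (as do bavvisa, vevzato), so the same rule applies.
So fehuf → feerhuf.

feerhuf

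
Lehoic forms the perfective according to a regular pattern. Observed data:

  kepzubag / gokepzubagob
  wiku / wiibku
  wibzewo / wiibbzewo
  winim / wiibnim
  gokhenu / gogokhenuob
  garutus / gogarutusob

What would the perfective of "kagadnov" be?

gokagadnovob

wiku and gokhenu both end in -u yet inflect differently (wiibku, gogokhenuob), so the final letter is not what conditions the rule; the first letter is.
"kagadnov" begins with k-. The one such stem in the data (kepzubag → gokepzubagob) adds go- … -ob around the stem, so the same rule applies.
The other pattern: stems beginning with w- insert -ib- after the first vowel.
So kagadnov → gokagadnovob.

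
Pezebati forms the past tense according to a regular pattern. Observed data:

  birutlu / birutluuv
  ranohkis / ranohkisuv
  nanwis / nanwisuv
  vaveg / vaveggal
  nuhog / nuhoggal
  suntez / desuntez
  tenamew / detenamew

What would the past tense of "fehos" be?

fehosuv

vaveg and suntez both have last vowel 'e' yet inflect differently (vaveggal, desuntez), so the last vowel is not what conditions the rule; the final letter is.
"fehos" ends in -s. The stems ending in -s (ranohkis → ranohkisuv, nanwis → nanwisuv) add -uv.
The other patterns: stems ending in -g double the final consonant and add -al; stems ending in -w or -z add the prefix de-.
So fehos → fehosuv.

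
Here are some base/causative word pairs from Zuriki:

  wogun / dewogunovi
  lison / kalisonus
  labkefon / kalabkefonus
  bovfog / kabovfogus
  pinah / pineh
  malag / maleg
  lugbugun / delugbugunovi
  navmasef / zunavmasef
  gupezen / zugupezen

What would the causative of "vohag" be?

voheg

"vohag" has last vowel 'a'. The stems whose last vowel is 'a' (pinah → pineh, malag → maleg) change the last vowel to 'e'.
The other patterns: stems whose last vowel is 'o' add ka- … -us around the stem; stems whose last vowel is 'e' add the prefix zu-; stems whose last vowel is 'u' add de- … -ovi around the stem.
So vohag → voheg.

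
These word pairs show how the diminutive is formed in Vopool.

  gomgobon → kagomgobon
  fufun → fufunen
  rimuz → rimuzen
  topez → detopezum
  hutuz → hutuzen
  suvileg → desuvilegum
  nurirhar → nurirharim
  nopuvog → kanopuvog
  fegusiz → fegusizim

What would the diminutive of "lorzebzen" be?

"lorzebzen" has last vowel 'e'. The stems whose last vowel is 'e' (topez → detopezum, suvileg → desuvilegum) add de- … -um around the stem.
The other patterns: stems whose last vowel is 'o' add the prefix ka-; stems whose last vowel is 'u' add -en; stems whose last vowel is 'a' or 'i' add -im.
So lorzebzen → delorzebzenum.

delorzebzenum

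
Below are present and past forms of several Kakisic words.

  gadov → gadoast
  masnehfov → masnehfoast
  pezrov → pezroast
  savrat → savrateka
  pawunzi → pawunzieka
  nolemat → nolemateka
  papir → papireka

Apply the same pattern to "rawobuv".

pezrov and pawunzi both begin with p- yet inflect differently (pezroast, pawunzieka), so the first letter is not what conditions the rule; the final letter is.
"rawobuv" ends in -v. The stems ending in -v (gadov → gadoast, masnehfov → masnehfoast, pezrov → pezroast) drop the final letter and add -ast.
So rawobuv → rawobuast.

rawobuast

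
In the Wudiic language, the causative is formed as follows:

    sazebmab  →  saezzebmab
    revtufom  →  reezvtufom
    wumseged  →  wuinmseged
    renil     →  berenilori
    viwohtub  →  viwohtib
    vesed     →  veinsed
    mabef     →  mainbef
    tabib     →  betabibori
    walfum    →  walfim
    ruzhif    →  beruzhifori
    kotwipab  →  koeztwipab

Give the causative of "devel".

tabib and viwohtub both end in -b yet inflect differently (betabibori, viwohtib), so the final letter is not what conditions the rule; the last vowel is.
"devel" has last vowel 'e'. The stems whose last vowel is 'e' (mabef → mainbef, vesed → veinsed, wumseged → wuinmseged) insert -in- after the first vowel.
The other patterns: stems whose last vowel is 'i' add be- … -ori around the stem; stems whose last vowel is 'u' change the last vowel to 'i'; stems whose last vowel is 'a' or 'o' insert -ez- after the first vowel.
So devel → deinvel.

deinvel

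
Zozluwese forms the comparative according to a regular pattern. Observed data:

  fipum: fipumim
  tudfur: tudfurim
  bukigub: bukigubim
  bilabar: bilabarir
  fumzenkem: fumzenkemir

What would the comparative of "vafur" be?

tudfur and bilabar both end in -r yet inflect differently (tudfurim, bilabarir), so the final letter is not what conditions the rule; the last vowel is.
"vafur" has last vowel 'u'. The stems whose last vowel is 'u' (fipum → fipumim, tudfur → tudfurim, bukigub → bukigubim) add -im.
So vafur → vafurim.

vafurim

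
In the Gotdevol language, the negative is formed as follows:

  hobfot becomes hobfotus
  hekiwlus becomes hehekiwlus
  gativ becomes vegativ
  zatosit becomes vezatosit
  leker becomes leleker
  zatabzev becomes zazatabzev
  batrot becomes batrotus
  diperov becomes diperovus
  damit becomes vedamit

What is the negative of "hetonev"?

hehetonev

diperov and gativ both end in -v yet inflect differently (diperovus, vegativ), so the final letter is not what conditions the rule; the last vowel is.
"hetonev" has last vowel 'e'. The stems whose last vowel is 'e' (leker → leleker, zatabzev → zazatabzev) repeat the first consonant+vowel as a prefix.
The other patterns: stems whose last vowel is 'o' add -us; stems whose last vowel is 'i' add the prefix ve-.
So hetonev → hehetonev.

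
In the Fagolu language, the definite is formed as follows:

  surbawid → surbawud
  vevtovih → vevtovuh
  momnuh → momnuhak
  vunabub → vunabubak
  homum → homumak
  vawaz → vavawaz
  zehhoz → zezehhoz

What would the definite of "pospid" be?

"pospid" has last vowel 'i'. The stems whose last vowel is 'i' (surbawid → surbawud, vevtovih → vevtovuh) change the last vowel to 'u'.
The other patterns: stems whose last vowel is 'u' add -ak; stems whose last vowel is 'a' or 'o' repeat the first consonant+vowel as a prefix.
So pospid → pospud.

pospud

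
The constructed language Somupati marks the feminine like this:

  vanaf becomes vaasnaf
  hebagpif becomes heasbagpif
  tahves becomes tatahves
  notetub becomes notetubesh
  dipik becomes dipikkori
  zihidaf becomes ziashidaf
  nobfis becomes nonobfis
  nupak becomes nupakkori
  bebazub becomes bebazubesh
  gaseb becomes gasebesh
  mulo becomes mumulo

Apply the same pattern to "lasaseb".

lasasebesh

gaseb and tahves both have last vowel 'e' yet inflect differently (gasebesh, tatahves), so the last vowel is not what conditions the rule; the final letter is.
"lasaseb" ends in -b. The stems ending in -b (bebazub → bebazubesh, notetub → notetubesh, gaseb → gasebesh) add -esh.
So lasaseb → lasasebesh.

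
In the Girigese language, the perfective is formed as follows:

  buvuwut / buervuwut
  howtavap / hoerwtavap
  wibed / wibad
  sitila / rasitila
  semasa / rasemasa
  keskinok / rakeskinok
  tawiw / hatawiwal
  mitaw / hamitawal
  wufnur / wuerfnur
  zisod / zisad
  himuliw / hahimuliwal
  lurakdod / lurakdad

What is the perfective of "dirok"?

mitaw and semasa both have last vowel 'a' yet inflect differently (hamitawal, rasemasa), so the last vowel is not what conditions the rule; the final letter is.
"dirok" ends in -k. The one such stem in the data (keskinok → rakeskinok) adds the prefix ra-, so the same rule applies.
So dirok → radirok.

radirok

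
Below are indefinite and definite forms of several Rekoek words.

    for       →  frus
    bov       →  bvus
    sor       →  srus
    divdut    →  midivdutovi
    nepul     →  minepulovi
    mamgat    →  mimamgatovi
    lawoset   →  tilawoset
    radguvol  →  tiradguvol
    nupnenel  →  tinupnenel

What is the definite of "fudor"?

mifudorovi

divdut and lawoset both end in -t yet inflect differently (midivdutovi, tilawoset), so the final letter is not what conditions the rule; the number of vowels is.
"fudor" has 2 vowels. The stems with 2 vowels (divdut → midivdutovi, nepul → minepulovi, mamgat → mimamgatovi) add mi- … -ovi around the stem.
So fudor → mifudorovi.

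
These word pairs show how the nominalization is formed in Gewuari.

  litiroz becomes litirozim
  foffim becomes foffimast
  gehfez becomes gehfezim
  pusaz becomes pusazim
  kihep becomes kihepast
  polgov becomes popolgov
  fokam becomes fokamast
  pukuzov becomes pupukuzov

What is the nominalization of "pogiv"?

popogiv

polgov and litiroz both have last vowel 'o' yet inflect differently (popolgov, litirozim), so the last vowel is not what conditions the rule; the final letter is.
"pogiv" ends in -v. The stems ending in -v (polgov → popolgov, pukuzov → pupukuzov) repeat the first consonant+vowel as a prefix.
The other patterns: stems ending in -z add -im; stems ending in -m or -p add -ast.
So pogiv → popogiv.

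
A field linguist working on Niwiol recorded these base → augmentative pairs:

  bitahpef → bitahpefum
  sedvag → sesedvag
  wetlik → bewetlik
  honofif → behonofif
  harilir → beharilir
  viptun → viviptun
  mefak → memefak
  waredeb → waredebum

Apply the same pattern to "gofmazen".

honofif and bitahpef both end in -f yet inflect differently (behonofif, bitahpefum), so the final letter is not what conditions the rule; the last vowel is.
"gofmazen" has last vowel 'e'. The stems whose last vowel is 'e' (waredeb → waredebum, bitahpef → bitahpefum) add -um.
So gofmazen → gofmazenum.

gofmazenum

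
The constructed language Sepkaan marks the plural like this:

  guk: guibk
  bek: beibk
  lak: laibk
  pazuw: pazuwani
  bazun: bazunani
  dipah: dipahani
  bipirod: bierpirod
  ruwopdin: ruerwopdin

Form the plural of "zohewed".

"zohewed" has 3 vowels. The stems with 3 vowels (bipirod → bierpirod, ruwopdin → ruerwopdin) insert -er- after the first vowel.
The other patterns: stems with 1 vowel insert -ib- after the first vowel; stems with 2 vowels add -ani.
So zohewed → zoerhewed.

zoerhewed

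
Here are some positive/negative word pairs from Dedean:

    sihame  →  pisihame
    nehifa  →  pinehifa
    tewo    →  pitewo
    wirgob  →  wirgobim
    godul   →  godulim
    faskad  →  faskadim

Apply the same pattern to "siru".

pisiru

"siru" ends in a vowel. The stems ending in a vowel (sihame → pisihame, nehifa → pinehifa, tewo → pitewo) add the prefix pi-.
The other pattern: stems ending in a consonant add -im.
So siru → pisiru.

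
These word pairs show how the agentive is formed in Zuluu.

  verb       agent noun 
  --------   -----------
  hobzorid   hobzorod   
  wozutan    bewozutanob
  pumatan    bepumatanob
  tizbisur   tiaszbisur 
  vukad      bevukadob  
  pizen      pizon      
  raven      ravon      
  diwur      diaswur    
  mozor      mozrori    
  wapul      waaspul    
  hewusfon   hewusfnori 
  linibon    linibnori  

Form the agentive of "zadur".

mozor and diwur both end in -r yet inflect differently (mozrori, diaswur), so the final letter is not what conditions the rule; the last vowel is.
"zadur" has last vowel 'u'. The stems whose last vowel is 'u' (diwur → diaswur, tizbisur → tiaszbisur, wapul → waaspul) insert -as- after the first vowel.
So zadur → zaasdur.

zaasdur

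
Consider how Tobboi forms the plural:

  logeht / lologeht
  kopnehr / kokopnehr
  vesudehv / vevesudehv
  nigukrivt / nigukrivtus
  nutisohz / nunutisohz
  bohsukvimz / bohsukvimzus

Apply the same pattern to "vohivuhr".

logeht and nigukrivt both end in -t yet inflect differently (lologeht, nigukrivtus), so the final letter is not what conditions the rule; the second-to-last letter is.
"vohivuhr" has second-to-last letter 'h'. The stems whose second-to-last letter is 'h' (logeht → lologeht, nutisohz → nunutisohz, kopnehr → kokopnehr) repeat the first consonant+vowel as a prefix.
The other pattern: stems whose second-to-last letter is 'm' or 'v' add -us.
So vohivuhr → vovohivuhr.

vovohivuhr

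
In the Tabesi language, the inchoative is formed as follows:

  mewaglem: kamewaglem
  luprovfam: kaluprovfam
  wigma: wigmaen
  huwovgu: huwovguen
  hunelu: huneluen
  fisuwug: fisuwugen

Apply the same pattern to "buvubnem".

kabuvubnem

luprovfam and wigma both have last vowel 'a' yet inflect differently (kaluprovfam, wigmaen), so the last vowel is not what conditions the rule; the final letter is.
"buvubnem" ends in -m. The stems ending in -m (mewaglem → kamewaglem, luprovfam → kaluprovfam) add the prefix ka-.
The other pattern: stems ending in -a, -g or -u add -en.
So buvubnem → kabuvubnem.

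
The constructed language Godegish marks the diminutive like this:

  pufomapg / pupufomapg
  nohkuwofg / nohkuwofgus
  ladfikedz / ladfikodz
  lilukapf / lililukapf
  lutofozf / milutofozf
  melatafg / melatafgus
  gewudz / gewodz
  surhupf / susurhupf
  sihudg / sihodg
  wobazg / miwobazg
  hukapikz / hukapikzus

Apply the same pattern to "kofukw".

melatafg and sihudg both end in -g yet inflect differently (melatafgus, sihodg), so the final letter is not what conditions the rule; the second-to-last letter is.
"kofukw" has second-to-last letter 'k'. The one such stem in the data (hukapikz → hukapikzus) adds -us, so the same rule applies.
The other patterns: stems whose second-to-last letter is 'd' change the last vowel to 'o'; stems whose second-to-last letter is 'p' repeat the first consonant+vowel as a prefix; stems whose second-to-last letter is 'z' add the prefix mi-.
So kofukw → kofukwus.

kofukwus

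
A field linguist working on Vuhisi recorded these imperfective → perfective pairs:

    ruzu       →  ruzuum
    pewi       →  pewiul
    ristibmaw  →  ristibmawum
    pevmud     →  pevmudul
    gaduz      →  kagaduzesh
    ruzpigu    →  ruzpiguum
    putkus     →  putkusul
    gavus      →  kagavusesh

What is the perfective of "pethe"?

"pethe" begins with p-. The stems beginning with p- (pevmud → pevmudul, putkus → putkusul, pewi → pewiul) add -ul.
So pethe → petheul.

petheul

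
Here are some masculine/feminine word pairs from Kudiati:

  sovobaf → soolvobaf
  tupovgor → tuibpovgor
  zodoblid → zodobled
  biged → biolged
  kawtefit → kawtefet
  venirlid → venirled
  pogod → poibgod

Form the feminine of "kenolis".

kenoles

zodoblid and pogod both end in -d yet inflect differently (zodobled, poibgod), so the final letter is not what conditions the rule; the last vowel is.
"kenolis" has last vowel 'i'. The stems whose last vowel is 'i' (kawtefit → kawtefet, zodoblid → zodobled, venirlid → venirled) change the last vowel to 'e'.
The other patterns: stems whose last vowel is 'o' insert -ib- after the first vowel; stems whose last vowel is 'a' or 'e' insert -ol- after the first vowel.
So kenolis → kenoles.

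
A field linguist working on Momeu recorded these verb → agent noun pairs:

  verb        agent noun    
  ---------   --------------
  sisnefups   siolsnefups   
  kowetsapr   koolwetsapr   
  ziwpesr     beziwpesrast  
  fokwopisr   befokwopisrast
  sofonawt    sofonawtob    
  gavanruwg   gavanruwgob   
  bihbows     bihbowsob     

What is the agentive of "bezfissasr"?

kowetsapr and ziwpesr both end in -r yet inflect differently (koolwetsapr, beziwpesrast), so the final letter is not what conditions the rule; the second-to-last letter is.
"bezfissasr" has second-to-last letter 's'. The stems whose second-to-last letter is 's' (ziwpesr → beziwpesrast, fokwopisr → befokwopisrast) add be- … -ast around the stem.
So bezfissasr → bebezfissasrast.

bebezfissasrast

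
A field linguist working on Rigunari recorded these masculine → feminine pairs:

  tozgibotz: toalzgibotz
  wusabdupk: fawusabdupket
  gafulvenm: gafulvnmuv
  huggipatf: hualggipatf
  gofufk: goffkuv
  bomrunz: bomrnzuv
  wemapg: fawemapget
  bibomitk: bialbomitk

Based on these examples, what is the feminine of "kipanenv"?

gofufk and bibomitk both end in -k yet inflect differently (goffkuv, bialbomitk), so the final letter is not what conditions the rule; the second-to-last letter is.
"kipanenv" has second-to-last letter 'n'. The stems whose second-to-last letter is 'n' (gafulvenm → gafulvnmuv, bomrunz → bomrnzuv) delete the last vowel and add -uv.
The other patterns: stems whose second-to-last letter is 't' insert -al- after the first vowel; stems whose second-to-last letter is 'p' add fa- … -et around the stem.
So kipanenv → kipannvuv.

kipannvuv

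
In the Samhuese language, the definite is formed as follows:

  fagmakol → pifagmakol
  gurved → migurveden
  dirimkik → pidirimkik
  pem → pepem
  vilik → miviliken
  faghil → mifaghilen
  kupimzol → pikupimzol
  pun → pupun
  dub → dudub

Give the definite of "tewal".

"tewal" has 2 vowels. The stems with 2 vowels (vilik → miviliken, faghil → mifaghilen, gurved → migurveden) add mi- … -en around the stem.
So tewal → mitewalen.

mitewalen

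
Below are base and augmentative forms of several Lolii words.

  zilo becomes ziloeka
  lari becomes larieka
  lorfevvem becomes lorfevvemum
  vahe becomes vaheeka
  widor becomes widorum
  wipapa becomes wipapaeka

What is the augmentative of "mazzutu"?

vahe and lorfevvem both have last vowel 'e' yet inflect differently (vaheeka, lorfevvemum), so the last vowel is not what conditions the rule; whether the stem ends in a vowel or a consonant is.
"mazzutu" ends in a vowel. The stems ending in a vowel (vahe → vaheeka, zilo → ziloeka, wipapa → wipapaeka) add -eka.
So mazzutu → mazzutueka.

mazzutueka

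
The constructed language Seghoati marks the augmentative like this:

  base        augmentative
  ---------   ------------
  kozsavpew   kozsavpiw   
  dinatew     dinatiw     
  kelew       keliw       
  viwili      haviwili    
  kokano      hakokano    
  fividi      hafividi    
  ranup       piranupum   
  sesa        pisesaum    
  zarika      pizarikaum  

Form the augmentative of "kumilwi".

"kumilwi" ends in -i. The stems ending in -i (viwili → haviwili, fividi → hafividi) add the prefix ha-.
The other patterns: stems ending in -w change the last vowel to 'i'; stems ending in -a or -p add pi- … -um around the stem.
So kumilwi → hakumilwi.

hakumilwi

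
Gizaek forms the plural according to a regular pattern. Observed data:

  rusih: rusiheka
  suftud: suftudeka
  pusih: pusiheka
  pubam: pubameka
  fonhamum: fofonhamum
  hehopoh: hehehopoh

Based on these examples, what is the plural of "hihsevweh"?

pubam and fonhamum both end in -m yet inflect differently (pubameka, fofonhamum), so the final letter is not what conditions the rule; the number of vowels is.
"hihsevweh" has 3 vowels. The stems with 3 vowels (fonhamum → fofonhamum, hehopoh → hehehopoh) repeat the first consonant+vowel as a prefix.
So hihsevweh → hihihsevweh.

hihihsevweh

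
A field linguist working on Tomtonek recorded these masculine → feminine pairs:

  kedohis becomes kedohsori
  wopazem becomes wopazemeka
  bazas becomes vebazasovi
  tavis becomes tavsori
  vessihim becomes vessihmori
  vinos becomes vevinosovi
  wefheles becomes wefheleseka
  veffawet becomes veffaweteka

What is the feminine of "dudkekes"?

dudkekeseka

"dudkekes" has last vowel 'e'. The stems whose last vowel is 'e' (veffawet → veffaweteka, wopazem → wopazemeka, wefheles → wefheleseka) add -eka.
The other patterns: stems whose last vowel is 'i' delete the last vowel and add -ori; stems whose last vowel is 'a' or 'o' add ve- … -ovi around the stem.
So dudkekes → dudkekeseka.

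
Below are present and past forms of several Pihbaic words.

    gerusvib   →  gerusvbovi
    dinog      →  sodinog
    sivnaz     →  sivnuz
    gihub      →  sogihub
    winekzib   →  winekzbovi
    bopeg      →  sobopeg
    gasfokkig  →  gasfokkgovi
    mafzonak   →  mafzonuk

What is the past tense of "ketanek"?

"ketanek" has last vowel 'e'. The one such stem in the data (bopeg → sobopeg) adds the prefix so-, so the same rule applies.
So ketanek → soketanek.

soketanek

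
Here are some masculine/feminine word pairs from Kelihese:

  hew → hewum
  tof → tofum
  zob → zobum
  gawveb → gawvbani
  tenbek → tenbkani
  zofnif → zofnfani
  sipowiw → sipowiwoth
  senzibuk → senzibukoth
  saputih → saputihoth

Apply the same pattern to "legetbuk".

zob and gawveb both end in -b yet inflect differently (zobum, gawvbani), so the final letter is not what conditions the rule; the number of vowels is.
"legetbuk" has 3 vowels. The stems with 3 vowels (sipowiw → sipowiwoth, senzibuk → senzibukoth, saputih → saputihoth) add -oth.
The other patterns: stems with 1 vowel add -um; stems with 2 vowels delete the last vowel and add -ani.
So legetbuk → legetbukoth.

legetbukoth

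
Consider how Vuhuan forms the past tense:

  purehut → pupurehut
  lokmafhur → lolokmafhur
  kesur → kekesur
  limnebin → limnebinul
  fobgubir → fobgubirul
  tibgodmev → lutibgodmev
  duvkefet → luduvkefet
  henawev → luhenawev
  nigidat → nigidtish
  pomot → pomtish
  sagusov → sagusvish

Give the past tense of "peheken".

lokmafhur and fobgubir both end in -r yet inflect differently (lolokmafhur, fobgubirul), so the final letter is not what conditions the rule; the last vowel is.
"peheken" has last vowel 'e'. The stems whose last vowel is 'e' (tibgodmev → lutibgodmev, duvkefet → luduvkefet, henawev → luhenawev) add the prefix lu-.
So peheken → lupeheken.

lupeheken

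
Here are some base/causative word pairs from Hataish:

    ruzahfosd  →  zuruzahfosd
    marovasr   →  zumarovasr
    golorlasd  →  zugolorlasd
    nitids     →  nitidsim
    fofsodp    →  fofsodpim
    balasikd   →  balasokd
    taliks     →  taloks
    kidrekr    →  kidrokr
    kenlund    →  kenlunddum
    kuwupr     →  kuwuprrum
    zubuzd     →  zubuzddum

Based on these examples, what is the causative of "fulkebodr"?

ruzahfosd and balasikd both end in -d yet inflect differently (zuruzahfosd, balasokd), so the final letter is not what conditions the rule; the second-to-last letter is.
"fulkebodr" has second-to-last letter 'd'. The stems whose second-to-last letter is 'd' (nitids → nitidsim, fofsodp → fofsodpim) add -im.
The other patterns: stems whose second-to-last letter is 's' add the prefix zu-; stems whose second-to-last letter is 'k' change the last vowel to 'o'; stems whose second-to-last letter is 'n', 'p' or 'z' double the final consonant and add -um.
So fulkebodr → fulkebodrim.

fulkebodrim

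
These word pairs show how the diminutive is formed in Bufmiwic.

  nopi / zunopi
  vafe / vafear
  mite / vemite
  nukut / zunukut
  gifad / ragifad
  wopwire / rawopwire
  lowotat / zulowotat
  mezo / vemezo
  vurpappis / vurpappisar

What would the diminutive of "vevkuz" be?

mite and vafe both end in -e yet inflect differently (vemite, vafear), so the final letter is not what conditions the rule; the first letter is.
"vevkuz" begins with v-. The stems beginning with v- (vurpappis → vurpappisar, vafe → vafear) add -ar.
The other patterns: stems beginning with l- or n- add the prefix zu-; stems beginning with m- add the prefix ve-; stems beginning with g- or w- add the prefix ra-.
So vevkuz → vevkuzar.

vevkuzar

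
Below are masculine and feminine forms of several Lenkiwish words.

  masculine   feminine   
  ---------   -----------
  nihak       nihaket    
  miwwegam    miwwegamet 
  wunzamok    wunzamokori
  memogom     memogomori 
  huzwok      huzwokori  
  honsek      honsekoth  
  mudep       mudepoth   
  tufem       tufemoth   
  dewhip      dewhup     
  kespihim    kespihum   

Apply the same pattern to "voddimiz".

voddimuz

"voddimiz" has last vowel 'i'. The stems whose last vowel is 'i' (dewhip → dewhup, kespihim → kespihum) change the last vowel to 'u'.
The other patterns: stems whose last vowel is 'a' add -et; stems whose last vowel is 'o' add -ori; stems whose last vowel is 'e' add -oth.
So voddimiz → voddimuz.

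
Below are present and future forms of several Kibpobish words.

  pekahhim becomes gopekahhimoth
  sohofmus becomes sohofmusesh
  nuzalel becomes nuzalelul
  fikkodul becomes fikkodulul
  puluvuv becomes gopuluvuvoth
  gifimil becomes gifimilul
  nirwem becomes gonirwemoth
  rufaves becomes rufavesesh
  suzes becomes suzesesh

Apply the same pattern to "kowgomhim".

gokowgomhimoth

"kowgomhim" ends in -m. The stems ending in -m (nirwem → gonirwemoth, pekahhim → gopekahhimoth) add go- … -oth around the stem.
The other patterns: stems ending in -l add -ul; stems ending in -s add -esh.
So kowgomhim → gokowgomhimoth.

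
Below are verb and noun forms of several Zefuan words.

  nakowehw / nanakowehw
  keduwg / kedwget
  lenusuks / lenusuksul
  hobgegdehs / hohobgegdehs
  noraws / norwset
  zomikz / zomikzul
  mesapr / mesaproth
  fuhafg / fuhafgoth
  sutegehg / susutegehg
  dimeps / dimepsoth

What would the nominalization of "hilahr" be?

hihilahr

lenusuks and hobgegdehs both end in -s yet inflect differently (lenusuksul, hohobgegdehs), so the final letter is not what conditions the rule; the second-to-last letter is.
"hilahr" has second-to-last letter 'h'. The stems whose second-to-last letter is 'h' (hobgegdehs → hohobgegdehs, nakowehw → nanakowehw, sutegehg → susutegehg) repeat the first consonant+vowel as a prefix.
So hilahr → hihilahr.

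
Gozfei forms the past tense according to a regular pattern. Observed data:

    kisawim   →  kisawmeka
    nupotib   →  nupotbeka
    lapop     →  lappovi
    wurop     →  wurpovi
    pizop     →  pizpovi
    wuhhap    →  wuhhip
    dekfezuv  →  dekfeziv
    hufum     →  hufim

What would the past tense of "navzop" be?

navzpovi

lapop and wuhhap both end in -p yet inflect differently (lappovi, wuhhip), so the final letter is not what conditions the rule; the last vowel is.
"navzop" has last vowel 'o'. The stems whose last vowel is 'o' (lapop → lappovi, wurop → wurpovi, pizop → pizpovi) delete the last vowel and add -ovi.
So navzop → navzpovi.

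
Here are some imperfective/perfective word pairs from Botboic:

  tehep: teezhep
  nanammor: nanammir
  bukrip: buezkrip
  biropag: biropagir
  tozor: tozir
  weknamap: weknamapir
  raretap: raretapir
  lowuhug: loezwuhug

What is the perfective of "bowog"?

bowig

weknamap and tehep both end in -p yet inflect differently (weknamapir, teezhep), so the final letter is not what conditions the rule; the last vowel is.
"bowog" has last vowel 'o'. The stems whose last vowel is 'o' (nanammor → nanammir, tozor → tozir) change the last vowel to 'i'.
The other patterns: stems whose last vowel is 'a' add -ir; stems whose last vowel is 'e', 'i' or 'u' insert -ez- after the first vowel.
So bowog → bowig.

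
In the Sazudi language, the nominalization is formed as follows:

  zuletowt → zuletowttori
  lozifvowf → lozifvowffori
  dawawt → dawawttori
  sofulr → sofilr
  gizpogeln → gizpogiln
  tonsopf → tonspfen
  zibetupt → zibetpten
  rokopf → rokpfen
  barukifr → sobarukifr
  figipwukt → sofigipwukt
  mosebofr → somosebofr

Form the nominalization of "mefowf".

mefowffori

lozifvowf and tonsopf both end in -f yet inflect differently (lozifvowffori, tonspfen), so the final letter is not what conditions the rule; the second-to-last letter is.
"mefowf" has second-to-last letter 'w'. The stems whose second-to-last letter is 'w' (zuletowt → zuletowttori, lozifvowf → lozifvowffori, dawawt → dawawttori) double the final consonant and add -ori.
The other patterns: stems whose second-to-last letter is 'l' change the last vowel to 'i'; stems whose second-to-last letter is 'p' delete the last vowel and add -en; stems whose second-to-last letter is 'f' or 'k' add the prefix so-.
So mefowf → mefowffori.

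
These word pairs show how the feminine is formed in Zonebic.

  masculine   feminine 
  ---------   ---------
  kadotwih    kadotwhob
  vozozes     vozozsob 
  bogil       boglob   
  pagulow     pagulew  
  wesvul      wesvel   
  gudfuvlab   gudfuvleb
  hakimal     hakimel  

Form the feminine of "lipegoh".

bogil and wesvul both end in -l yet inflect differently (boglob, wesvel), so the final letter is not what conditions the rule; the last vowel is.
"lipegoh" has last vowel 'o'. The one such stem in the data (pagulow → pagulew) changes the last vowel to 'e' (as do wesvul, gudfuvlab), so the same rule applies.
So lipegoh → lipegeh.

lipegeh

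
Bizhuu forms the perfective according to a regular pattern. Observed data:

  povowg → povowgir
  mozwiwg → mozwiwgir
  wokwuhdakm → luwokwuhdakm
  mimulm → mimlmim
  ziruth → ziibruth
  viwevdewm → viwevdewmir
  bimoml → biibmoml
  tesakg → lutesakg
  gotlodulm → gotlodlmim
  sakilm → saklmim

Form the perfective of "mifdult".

mifdltim

viwevdewm and wokwuhdakm both end in -m yet inflect differently (viwevdewmir, luwokwuhdakm), so the final letter is not what conditions the rule; the second-to-last letter is.
"mifdult" has second-to-last letter 'l'. The stems whose second-to-last letter is 'l' (mimulm → mimlmim, gotlodulm → gotlodlmim, sakilm → saklmim) delete the last vowel and add -im.
So mifdult → mifdltim.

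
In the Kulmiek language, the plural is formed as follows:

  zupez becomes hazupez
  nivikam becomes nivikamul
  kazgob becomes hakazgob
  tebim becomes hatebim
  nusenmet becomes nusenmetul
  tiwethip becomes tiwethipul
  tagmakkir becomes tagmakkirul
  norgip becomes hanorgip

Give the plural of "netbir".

hanetbir

"netbir" has 2 vowels. The stems with 2 vowels (tebim → hatebim, zupez → hazupez, norgip → hanorgip) add the prefix ha-.
The other pattern: stems with 3 vowels add -ul.
So netbir → hanetbir.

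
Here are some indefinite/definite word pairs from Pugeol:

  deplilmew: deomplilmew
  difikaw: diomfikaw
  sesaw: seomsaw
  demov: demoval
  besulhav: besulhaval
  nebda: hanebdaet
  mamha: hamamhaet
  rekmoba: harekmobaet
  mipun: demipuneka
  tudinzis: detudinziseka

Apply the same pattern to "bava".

difikaw and besulhav both have last vowel 'a' yet inflect differently (diomfikaw, besulhaval), so the last vowel is not what conditions the rule; the final letter is.
"bava" ends in -a. The stems ending in -a (nebda → hanebdaet, mamha → hamamhaet, rekmoba → harekmobaet) add ha- … -et around the stem.
So bava → habavaet.

habavaet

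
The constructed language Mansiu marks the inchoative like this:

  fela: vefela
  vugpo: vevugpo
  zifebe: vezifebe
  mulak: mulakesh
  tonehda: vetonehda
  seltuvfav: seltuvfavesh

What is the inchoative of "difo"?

vedifo

seltuvfav and tonehda both have last vowel 'a' yet inflect differently (seltuvfavesh, vetonehda), so the last vowel is not what conditions the rule; whether the stem ends in a vowel or a consonant is.
"difo" ends in a vowel. The stems ending in a vowel (tonehda → vetonehda, vugpo → vevugpo, zifebe → vezifebe) add the prefix ve-.
The other pattern: stems ending in a consonant add -esh.
So difo → vedifo.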